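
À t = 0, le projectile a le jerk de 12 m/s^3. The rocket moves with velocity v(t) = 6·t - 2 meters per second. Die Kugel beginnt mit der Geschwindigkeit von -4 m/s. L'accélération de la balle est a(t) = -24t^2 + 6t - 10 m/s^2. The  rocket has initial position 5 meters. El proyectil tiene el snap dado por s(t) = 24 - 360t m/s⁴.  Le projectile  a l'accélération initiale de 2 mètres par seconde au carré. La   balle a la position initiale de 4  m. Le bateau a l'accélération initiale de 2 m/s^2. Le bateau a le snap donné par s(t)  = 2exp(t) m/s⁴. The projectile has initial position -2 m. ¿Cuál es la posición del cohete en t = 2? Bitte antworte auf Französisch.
Pour résoudre ceci, nous devons prendre 1 primitive de notre équation de la vitesse v(t) = 6·t - 2. En intégrant la vitesse et en utilisant la condition initiale x(0) = 5, nous obtenons x(t) = 3·t^2 - 2·t + 5. De l'équation de la position x(t) = 3·t^2 - 2·t + 5, nous substituons t = 2 pour obtenir x = 13.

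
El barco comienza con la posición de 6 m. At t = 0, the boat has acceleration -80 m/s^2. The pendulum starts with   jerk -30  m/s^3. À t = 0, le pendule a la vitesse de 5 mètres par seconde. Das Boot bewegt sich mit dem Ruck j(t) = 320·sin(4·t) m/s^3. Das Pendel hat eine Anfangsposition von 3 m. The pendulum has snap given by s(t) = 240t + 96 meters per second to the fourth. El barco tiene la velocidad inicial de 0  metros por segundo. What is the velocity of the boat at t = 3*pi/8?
We need to integrate our jerk equation j(t) = 320·sin(4·t) 2 times. Taking ∫j(t)dt and applying a(0) = -80, we find a(t) = -80·cos(4·t). Taking ∫a(t)dt and applying v(0) = 0, we find v(t) = -20·sin(4·t). We have velocity v(t) = -20·sin(4·t). Substituting t = 3*pi/8: v(3*pi/8) = 20.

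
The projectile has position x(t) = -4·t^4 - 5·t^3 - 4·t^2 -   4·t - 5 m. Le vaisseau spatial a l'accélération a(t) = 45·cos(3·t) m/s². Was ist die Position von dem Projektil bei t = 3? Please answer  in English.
We have position x(t) = -4·t^4 - 5·t^3 - 4·t^2 - 4·t - 5. Substituting t = 3: x(3) = -512.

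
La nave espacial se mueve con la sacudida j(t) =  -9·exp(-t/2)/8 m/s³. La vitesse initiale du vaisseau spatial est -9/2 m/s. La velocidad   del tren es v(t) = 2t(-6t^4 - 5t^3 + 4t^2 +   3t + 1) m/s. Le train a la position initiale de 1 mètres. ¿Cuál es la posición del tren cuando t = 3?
Debemos encontrar la antiderivada de nuestra ecuación de la velocidad v(t) = 2·t·(-6·t^4 - 5·t^3 + 4·t^2 + 3·t + 1) 1 vez. Tomando ∫v(t)dt y aplicando x(0) = 1, encontramos x(t) = -2·t^6 - 2·t^5 + 2·t^4 + 2·t^3 + t^2 + 1. Usando x(t) = -2·t^6 - 2·t^5 + 2·t^4 + 2·t^3 + t^2 + 1 y sustituyendo t = 3, encontramos x = -1718.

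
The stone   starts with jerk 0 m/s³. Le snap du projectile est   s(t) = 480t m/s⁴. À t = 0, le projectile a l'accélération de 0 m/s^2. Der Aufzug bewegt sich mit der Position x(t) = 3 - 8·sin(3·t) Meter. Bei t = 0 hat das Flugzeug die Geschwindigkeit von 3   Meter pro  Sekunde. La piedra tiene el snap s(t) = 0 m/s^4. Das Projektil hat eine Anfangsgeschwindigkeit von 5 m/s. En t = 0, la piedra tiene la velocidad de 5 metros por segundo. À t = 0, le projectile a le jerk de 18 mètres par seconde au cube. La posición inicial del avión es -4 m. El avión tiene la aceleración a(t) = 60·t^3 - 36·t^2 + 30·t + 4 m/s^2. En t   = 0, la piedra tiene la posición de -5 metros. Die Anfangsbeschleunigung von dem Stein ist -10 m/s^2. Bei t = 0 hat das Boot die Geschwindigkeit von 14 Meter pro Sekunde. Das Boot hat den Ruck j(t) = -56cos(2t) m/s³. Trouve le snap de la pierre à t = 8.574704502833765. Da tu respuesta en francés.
De l'équation du snap s(t) = 0, nous substituons t = 8.574704502833765 pour obtenir s = 0.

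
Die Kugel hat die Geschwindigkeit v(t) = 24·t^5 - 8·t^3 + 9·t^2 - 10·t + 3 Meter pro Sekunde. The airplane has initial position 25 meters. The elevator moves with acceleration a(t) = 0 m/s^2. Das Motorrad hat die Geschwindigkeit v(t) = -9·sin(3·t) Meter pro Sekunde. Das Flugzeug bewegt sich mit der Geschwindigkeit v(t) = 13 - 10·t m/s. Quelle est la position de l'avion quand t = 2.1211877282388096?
Nous devons trouver la primitive de notre équation de la vitesse v(t) = 13 - 10·t 1 fois. En prenant ∫v(t)dt et en appliquant x(0) = 25, nous trouvons x(t) = -5·t^2 + 13·t + 25. En utilisant x(t) = -5·t^2 + 13·t + 25 et en substituant t = 2.1211877282388096, nous trouvons x = 30.0782535749499.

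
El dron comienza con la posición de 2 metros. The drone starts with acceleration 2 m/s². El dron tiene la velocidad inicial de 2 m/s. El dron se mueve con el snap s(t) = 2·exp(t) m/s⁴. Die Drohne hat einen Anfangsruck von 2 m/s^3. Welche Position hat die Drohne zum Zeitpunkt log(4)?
Wir müssen unsere Gleichung für den Snap s(t) = 2·exp(t) 4-mal integrieren. Mit ∫s(t)dt und Anwendung von j(0) = 2, finden wir j(t) = 2·exp(t). Durch Integration von dem Ruck und Verwendung der Anfangsbedingung a(0) = 2, erhalten wir a(t) = 2·exp(t). Mit ∫a(t)dt und Anwendung von v(0) = 2, finden wir v(t) = 2·exp(t). Durch Integration von der Geschwindigkeit und Verwendung der Anfangsbedingung x(0) = 2, erhalten wir x(t) = 2·exp(t). Wir haben die Position x(t) = 2·exp(t). Durch Einsetzen von t = log(4): x(log(4)) = 8.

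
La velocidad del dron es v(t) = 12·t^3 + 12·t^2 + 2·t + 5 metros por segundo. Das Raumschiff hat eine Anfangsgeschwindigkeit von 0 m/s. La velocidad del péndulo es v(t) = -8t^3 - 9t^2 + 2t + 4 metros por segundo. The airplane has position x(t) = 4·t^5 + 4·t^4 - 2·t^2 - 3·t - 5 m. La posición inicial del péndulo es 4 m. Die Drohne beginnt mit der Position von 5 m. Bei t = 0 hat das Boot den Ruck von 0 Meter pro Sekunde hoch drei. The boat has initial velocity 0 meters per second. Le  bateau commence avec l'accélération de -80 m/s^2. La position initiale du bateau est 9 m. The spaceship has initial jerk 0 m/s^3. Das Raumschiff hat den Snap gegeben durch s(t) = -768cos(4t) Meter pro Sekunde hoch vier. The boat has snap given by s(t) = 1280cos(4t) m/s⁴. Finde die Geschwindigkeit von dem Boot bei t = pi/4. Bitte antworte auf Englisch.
To find the answer, we compute 3 antiderivatives of s(t) = 1280·cos(4·t). The antiderivative of snap, with j(0) = 0, gives jerk: j(t) = 320·sin(4·t). Taking ∫j(t)dt and applying a(0) = -80, we find a(t) = -80·cos(4·t). Finding the antiderivative of a(t) and using v(0) = 0: v(t) = -20·sin(4·t). Using v(t) = -20·sin(4·t) and substituting t = pi/4, we find v = 0.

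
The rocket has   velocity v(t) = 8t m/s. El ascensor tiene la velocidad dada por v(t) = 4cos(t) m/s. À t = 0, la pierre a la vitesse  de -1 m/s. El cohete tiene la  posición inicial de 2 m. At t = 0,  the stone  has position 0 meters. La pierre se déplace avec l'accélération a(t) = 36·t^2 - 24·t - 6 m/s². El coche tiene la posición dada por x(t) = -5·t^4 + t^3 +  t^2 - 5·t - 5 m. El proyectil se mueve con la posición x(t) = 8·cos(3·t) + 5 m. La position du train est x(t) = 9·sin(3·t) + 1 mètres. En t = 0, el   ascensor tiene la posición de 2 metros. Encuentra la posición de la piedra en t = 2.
Partiendo de la aceleración a(t) = 36·t^2 - 24·t - 6, tomamos 2 integrales. Tomando ∫a(t)dt y aplicando v(0) = -1, encontramos v(t) = 12·t^3 - 12·t^2 - 6·t - 1. La integral de la velocidad es la posición. Usando x(0) = 0, obtenemos x(t) = 3·t^4 - 4·t^3 - 3·t^2 - t. Usando x(t) = 3·t^4 - 4·t^3 - 3·t^2 - t y sustituyendo t = 2, encontramos x = 2.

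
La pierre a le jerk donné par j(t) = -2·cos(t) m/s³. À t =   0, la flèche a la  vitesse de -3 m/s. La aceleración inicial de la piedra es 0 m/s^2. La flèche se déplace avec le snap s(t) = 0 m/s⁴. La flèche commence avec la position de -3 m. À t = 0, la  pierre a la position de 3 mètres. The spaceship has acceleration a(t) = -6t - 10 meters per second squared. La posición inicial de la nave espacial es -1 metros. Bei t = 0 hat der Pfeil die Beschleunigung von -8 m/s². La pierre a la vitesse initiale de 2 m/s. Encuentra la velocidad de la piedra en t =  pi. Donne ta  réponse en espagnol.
Necesitamos integrar nuestra ecuación de la sacudida j(t) = -2·cos(t) 2 veces. La integral de la sacudida, con a(0) = 0, da la aceleración: a(t) = -2·sin(t). Tomando ∫a(t)dt y aplicando v(0) = 2, encontramos v(t) = 2·cos(t). De la ecuación de la velocidad v(t) = 2·cos(t), sustituimos t = pi para obtener v = -2.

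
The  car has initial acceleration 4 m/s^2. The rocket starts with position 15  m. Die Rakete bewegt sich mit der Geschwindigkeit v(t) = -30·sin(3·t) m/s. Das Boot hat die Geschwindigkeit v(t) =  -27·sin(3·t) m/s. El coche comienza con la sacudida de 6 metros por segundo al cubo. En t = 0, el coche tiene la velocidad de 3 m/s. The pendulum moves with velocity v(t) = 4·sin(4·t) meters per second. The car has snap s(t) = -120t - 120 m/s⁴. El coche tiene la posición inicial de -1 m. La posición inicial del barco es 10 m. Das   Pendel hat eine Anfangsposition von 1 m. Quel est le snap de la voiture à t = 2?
Nous avons le snap s(t) = -120·t - 120. En substituant t = 2: s(2) = -360.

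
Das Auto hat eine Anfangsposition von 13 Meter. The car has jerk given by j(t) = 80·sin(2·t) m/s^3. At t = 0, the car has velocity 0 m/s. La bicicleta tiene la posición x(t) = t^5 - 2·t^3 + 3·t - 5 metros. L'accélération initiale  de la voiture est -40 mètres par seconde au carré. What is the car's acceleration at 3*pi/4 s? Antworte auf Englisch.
We need to integrate our jerk equation j(t) = 80·sin(2·t) 1 time. The integral of jerk is acceleration. Using a(0) = -40, we get a(t) = -40·cos(2·t). Using a(t) = -40·cos(2·t) and substituting t = 3*pi/4, we find a = 0.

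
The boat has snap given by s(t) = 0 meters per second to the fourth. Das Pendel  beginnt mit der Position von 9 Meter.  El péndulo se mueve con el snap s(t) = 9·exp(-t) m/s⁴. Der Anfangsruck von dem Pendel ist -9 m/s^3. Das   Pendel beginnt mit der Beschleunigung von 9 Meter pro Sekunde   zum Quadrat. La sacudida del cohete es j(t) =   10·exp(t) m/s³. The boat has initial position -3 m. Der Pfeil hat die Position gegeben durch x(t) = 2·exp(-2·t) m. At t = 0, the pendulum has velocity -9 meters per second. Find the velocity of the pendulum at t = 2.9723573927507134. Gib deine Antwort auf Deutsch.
Ausgehend von dem Snap s(t) = 9·exp(-t), nehmen wir 3 Stammfunktionen. Durch Integration von dem Snap und Verwendung der Anfangsbedingung j(0) = -9, erhalten wir j(t) = -9·exp(-t). Durch Integration von dem Ruck und Verwendung der Anfangsbedingung a(0) = 9, erhalten wir a(t) = 9·exp(-t). Mit ∫a(t)dt und Anwendung von v(0) = -9, finden wir v(t) = -9·exp(-t). Mit v(t) = -9·exp(-t) und Einsetzen von t = 2.9723573927507134, finden wir v = -0.460642596498546.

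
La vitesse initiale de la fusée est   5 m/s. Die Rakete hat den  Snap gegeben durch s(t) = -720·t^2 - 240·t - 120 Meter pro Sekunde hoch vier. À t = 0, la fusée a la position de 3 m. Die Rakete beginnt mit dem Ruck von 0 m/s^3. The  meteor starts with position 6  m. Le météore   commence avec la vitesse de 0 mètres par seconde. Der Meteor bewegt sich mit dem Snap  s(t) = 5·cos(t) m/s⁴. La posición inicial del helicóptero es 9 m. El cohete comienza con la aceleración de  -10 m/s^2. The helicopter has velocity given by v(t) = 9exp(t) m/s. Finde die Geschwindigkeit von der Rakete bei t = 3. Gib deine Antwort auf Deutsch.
Um dies zu lösen, müssen wir 3 Stammfunktionen unserer Gleichung für den Snap s(t) = -720·t^2 - 240·t - 120 finden. Das Integral von dem Snap, mit j(0) = 0, ergibt den Ruck: j(t) = 120·t·(-2·t^2 - t - 1). Mit ∫j(t)dt und Anwendung von a(0) = -10, finden wir a(t) = -60·t^4 - 40·t^3 - 60·t^2 - 10. Das Integral von der Beschleunigung ist die Geschwindigkeit. Mit v(0) = 5 erhalten wir v(t) = -12·t^5 - 10·t^4 - 20·t^3 - 10·t + 5. Aus der Gleichung für die Geschwindigkeit v(t) = -12·t^5 - 10·t^4 - 20·t^3 - 10·t + 5, setzen wir t = 3 ein und erhalten v = -4291.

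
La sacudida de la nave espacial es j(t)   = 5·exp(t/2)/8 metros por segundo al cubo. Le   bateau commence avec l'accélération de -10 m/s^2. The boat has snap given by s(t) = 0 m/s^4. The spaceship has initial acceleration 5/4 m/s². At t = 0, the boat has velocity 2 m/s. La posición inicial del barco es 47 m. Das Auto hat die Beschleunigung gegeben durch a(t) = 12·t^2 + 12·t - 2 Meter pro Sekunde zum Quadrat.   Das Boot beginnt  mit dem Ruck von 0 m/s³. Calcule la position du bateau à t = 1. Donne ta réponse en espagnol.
Debemos encontrar la integral de nuestra ecuación del snap s(t) = 0 4 veces. Integrando el snap y usando la condición inicial j(0) = 0, obtenemos j(t) = 0. Integrando la sacudida y usando la condición inicial a(0) = -10, obtenemos a(t) = -10. La integral de la aceleración, con v(0) = 2, da la velocidad: v(t) = 2 - 10·t. La integral de la velocidad es la posición. Usando x(0) = 47, obtenemos x(t) = -5·t^2 + 2·t + 47. Usando x(t) = -5·t^2 + 2·t + 47 y sustituyendo t = 1, encontramos x = 44.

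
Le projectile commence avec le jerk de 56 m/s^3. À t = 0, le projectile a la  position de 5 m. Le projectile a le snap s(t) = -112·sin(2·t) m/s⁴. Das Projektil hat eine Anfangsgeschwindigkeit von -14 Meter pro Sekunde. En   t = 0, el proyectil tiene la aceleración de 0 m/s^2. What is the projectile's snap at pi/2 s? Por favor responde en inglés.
We have snap s(t) = -112·sin(2·t). Substituting t = pi/2: s(pi/2) = 0.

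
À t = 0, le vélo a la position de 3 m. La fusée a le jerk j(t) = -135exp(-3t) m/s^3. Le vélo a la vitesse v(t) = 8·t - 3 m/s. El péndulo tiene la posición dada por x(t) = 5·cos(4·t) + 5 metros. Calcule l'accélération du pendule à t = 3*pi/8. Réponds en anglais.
Starting from position x(t) = 5·cos(4·t) + 5, we take 2 derivatives. Differentiating position, we get velocity: v(t) = -20·sin(4·t). Differentiating velocity, we get acceleration: a(t) = -80·cos(4·t). From the given acceleration equation a(t) = -80·cos(4·t), we substitute t = 3*pi/8 to get a = 0.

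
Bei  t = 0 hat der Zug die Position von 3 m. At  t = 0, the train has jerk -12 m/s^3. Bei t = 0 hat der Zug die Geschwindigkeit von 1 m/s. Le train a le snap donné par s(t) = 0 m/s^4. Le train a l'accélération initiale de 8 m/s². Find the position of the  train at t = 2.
To find the answer, we compute 4 antiderivatives of s(t) = 0. The integral of snap, with j(0) = -12, gives jerk: j(t) = -12. The antiderivative of jerk, with a(0) = 8, gives acceleration: a(t) = 8 - 12·t. Integrating acceleration and using the initial condition v(0) = 1, we get v(t) = -6·t^2 + 8·t + 1. Taking ∫v(t)dt and applying x(0) = 3, we find x(t) = -2·t^3 + 4·t^2 + t + 3. We have position x(t) = -2·t^3 + 4·t^2 + t + 3. Substituting t = 2: x(2) = 5.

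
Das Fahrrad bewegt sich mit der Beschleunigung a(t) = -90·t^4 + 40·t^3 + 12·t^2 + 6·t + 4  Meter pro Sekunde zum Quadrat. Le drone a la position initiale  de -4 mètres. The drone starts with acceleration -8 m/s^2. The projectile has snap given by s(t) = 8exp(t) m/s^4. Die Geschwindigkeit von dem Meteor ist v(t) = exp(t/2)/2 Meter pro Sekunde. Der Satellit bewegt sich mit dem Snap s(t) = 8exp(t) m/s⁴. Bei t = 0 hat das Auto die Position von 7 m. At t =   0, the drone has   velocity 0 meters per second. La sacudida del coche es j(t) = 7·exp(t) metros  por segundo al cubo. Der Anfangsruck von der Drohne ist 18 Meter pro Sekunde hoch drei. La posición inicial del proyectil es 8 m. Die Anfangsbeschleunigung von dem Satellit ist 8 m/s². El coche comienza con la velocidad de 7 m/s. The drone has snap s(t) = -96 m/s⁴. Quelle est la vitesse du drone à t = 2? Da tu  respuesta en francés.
Pour résoudre ceci, nous devons prendre 3 primitives de notre équation du snap s(t) = -96. L'intégrale du snap est le jerk. En utilisant j(0) = 18, nous obtenons j(t) = 18 - 96·t. En intégrant le jerk et en utilisant la condition initiale a(0) = -8, nous obtenons a(t) = -48·t^2 + 18·t - 8. La primitive de l'accélération, avec v(0) = 0, donne la vitesse: v(t) = t·(-16·t^2 + 9·t - 8). En utilisant v(t) = t·(-16·t^2 + 9·t - 8) et en substituant t = 2, nous trouvons v = -108.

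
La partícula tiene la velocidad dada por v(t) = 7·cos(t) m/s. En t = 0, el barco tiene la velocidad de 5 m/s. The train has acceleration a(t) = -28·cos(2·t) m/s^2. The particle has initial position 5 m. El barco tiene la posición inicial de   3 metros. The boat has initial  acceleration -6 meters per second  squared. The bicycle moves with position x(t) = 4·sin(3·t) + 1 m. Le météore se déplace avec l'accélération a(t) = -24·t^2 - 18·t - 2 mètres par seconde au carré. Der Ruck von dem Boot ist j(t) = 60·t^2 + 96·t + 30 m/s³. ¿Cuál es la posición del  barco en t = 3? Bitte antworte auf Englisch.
Starting from jerk j(t) = 60·t^2 + 96·t + 30, we take 3 antiderivatives. The integral of jerk is acceleration. Using a(0) = -6, we get a(t) = 20·t^3 + 48·t^2 + 30·t - 6. The antiderivative of acceleration, with v(0) = 5, gives velocity: v(t) = 5·t^4 + 16·t^3 + 15·t^2 - 6·t + 5. The integral of velocity, with x(0) = 3, gives position: x(t) = t^5 + 4·t^4 + 5·t^3 - 3·t^2 + 5·t + 3. Using x(t) = t^5 + 4·t^4 + 5·t^3 - 3·t^2 + 5·t + 3 and substituting t = 3, we find x = 693.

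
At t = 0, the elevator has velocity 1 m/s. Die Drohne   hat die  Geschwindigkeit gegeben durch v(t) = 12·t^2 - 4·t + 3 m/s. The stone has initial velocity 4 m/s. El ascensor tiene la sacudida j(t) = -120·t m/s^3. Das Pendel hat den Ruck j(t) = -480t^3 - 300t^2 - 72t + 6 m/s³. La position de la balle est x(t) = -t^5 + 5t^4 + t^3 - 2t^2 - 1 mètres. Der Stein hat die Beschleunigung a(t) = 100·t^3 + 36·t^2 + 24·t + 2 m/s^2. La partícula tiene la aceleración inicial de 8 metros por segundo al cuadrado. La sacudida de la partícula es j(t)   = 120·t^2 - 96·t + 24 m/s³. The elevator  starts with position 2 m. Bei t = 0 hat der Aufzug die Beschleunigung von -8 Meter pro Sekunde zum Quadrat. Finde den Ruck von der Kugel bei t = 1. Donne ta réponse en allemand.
Um dies zu lösen, müssen wir 3 Ableitungen unserer Gleichung für die Position x(t) = -t^5 + 5·t^4 + t^3 - 2·t^2 - 1 nehmen. Mit d/dt von x(t) finden wir v(t) = -5·t^4 + 20·t^3 + 3·t^2 - 4·t. Die Ableitung von der Geschwindigkeit ergibt die Beschleunigung: a(t) = -20·t^3 + 60·t^2 + 6·t - 4. Die Ableitung von der Beschleunigung ergibt den Ruck: j(t) = -60·t^2 + 120·t + 6. Aus der Gleichung für den Ruck j(t) = -60·t^2 + 120·t + 6, setzen wir t = 1 ein und erhalten j = 66.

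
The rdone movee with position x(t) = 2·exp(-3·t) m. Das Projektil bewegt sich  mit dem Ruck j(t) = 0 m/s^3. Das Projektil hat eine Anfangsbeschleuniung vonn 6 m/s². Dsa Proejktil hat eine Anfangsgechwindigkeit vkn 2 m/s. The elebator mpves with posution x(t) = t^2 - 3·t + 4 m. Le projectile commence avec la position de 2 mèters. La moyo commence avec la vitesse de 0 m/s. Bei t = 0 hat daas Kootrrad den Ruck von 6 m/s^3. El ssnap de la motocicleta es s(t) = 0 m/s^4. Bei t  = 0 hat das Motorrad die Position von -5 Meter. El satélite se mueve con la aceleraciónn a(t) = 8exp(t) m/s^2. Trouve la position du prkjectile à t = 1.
Nous devons trouver l'intégrale de notre équation du jerk j(t) = 0 3 fois. En prenant ∫j(t)dt et en appliquant a(0) = 6, nous trouvons a(t) = 6. L'intégrale de l'accélération est la vitesse. En utilisant v(0) = 2, nous obtenons v(t) = 6·t + 2. La primitive de la vitesse, avec x(0) = 2, donne la position: x(t) = 3·t^2 + 2·t + 2. Nous avons la position x(t) = 3·t^2 + 2·t + 2. En substituant t = 1: x(1) = 7.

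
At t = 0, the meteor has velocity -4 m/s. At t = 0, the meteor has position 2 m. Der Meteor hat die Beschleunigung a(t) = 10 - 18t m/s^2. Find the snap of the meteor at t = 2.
Starting from acceleration a(t) = 10 - 18·t, we take 2 derivatives. Differentiating acceleration, we get jerk: j(t) = -18. Taking d/dt of j(t), we find s(t) = 0. We have snap s(t) = 0. Substituting t = 2: s(2) = 0.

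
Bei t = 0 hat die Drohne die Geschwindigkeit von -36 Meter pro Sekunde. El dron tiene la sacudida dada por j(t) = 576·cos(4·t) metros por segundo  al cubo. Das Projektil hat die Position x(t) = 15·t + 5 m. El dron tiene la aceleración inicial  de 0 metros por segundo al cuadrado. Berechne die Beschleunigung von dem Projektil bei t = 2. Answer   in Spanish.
Partiendo de la posición x(t) = 15·t + 5, tomamos 2 derivadas. Tomando d/dt de x(t), encontramos v(t) = 15. Tomando d/dt de v(t), encontramos a(t) = 0. Tenemos la aceleración a(t) = 0. Sustituyendo t = 2: a(2) = 0.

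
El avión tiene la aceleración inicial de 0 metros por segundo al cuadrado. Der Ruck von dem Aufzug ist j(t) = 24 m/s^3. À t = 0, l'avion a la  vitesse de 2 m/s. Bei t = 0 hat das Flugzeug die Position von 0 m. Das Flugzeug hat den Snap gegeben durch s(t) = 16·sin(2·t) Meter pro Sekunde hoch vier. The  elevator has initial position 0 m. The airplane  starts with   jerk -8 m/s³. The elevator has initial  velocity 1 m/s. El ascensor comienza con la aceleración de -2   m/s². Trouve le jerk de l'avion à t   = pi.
Nous devons intégrer notre équation du snap s(t) = 16·sin(2·t) 1 fois. La primitive du snap, avec j(0) = -8, donne le jerk: j(t) = -8·cos(2·t). Nous avons le jerk j(t) = -8·cos(2·t). En substituant t = pi: j(pi) = -8.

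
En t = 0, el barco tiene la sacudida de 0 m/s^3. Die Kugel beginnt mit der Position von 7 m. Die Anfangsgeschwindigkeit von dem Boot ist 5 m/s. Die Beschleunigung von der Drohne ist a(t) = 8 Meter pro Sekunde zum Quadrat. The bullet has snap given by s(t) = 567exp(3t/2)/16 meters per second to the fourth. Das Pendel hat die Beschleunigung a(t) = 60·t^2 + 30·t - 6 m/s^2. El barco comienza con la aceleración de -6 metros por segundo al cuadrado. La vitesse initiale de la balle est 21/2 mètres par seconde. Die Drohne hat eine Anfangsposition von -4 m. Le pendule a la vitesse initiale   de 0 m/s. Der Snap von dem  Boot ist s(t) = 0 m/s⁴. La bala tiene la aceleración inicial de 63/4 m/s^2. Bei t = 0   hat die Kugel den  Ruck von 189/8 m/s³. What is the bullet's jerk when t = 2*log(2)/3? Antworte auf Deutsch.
Ausgehend von dem Snap s(t) = 567·exp(3·t/2)/16, nehmen wir 1 Stammfunktion. Durch Integration von dem Snap und Verwendung der Anfangsbedingung j(0) = 189/8, erhalten wir j(t) = 189·exp(3·t/2)/8. Aus der Gleichung für den Ruck j(t) = 189·exp(3·t/2)/8, setzen wir t = 2*log(2)/3 ein und erhalten j = 189/4.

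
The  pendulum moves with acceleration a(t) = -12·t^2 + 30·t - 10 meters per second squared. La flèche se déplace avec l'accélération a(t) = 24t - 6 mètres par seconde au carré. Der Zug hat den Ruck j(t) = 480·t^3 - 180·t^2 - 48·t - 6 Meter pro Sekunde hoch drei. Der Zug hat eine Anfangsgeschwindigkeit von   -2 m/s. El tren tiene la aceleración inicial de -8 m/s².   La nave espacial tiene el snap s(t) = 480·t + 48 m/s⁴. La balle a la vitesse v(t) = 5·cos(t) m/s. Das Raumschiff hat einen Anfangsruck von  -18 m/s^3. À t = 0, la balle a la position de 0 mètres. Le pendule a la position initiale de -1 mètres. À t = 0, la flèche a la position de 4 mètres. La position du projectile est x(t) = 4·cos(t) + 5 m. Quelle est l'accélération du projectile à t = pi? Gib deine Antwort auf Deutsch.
Wir müssen unsere Gleichung für die Position x(t) = 4·cos(t) + 5 2-mal ableiten. Durch Ableiten von der Position erhalten wir die Geschwindigkeit: v(t) = -4·sin(t). Mit d/dt von v(t) finden wir a(t) = -4·cos(t). Mit a(t) = -4·cos(t) und Einsetzen von t = pi, finden wir a = 4.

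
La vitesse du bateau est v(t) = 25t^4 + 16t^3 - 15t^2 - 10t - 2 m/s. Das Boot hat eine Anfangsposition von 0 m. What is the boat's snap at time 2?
We must differentiate our velocity equation v(t) = 25·t^4 + 16·t^3 - 15·t^2 - 10·t - 2 3 times. The derivative of velocity gives acceleration: a(t) = 100·t^3 + 48·t^2 - 30·t - 10. The derivative of acceleration gives jerk: j(t) = 300·t^2 + 96·t - 30. Differentiating jerk, we get snap: s(t) = 600·t + 96. Using s(t) = 600·t + 96 and substituting t = 2, we find s = 1296.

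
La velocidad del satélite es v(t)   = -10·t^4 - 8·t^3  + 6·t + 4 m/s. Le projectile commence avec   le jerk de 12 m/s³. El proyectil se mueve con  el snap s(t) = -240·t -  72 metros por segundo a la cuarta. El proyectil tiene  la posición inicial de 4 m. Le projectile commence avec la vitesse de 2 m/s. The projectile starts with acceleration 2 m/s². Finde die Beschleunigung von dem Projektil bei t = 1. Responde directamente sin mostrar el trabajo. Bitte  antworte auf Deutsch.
a(1) = -62.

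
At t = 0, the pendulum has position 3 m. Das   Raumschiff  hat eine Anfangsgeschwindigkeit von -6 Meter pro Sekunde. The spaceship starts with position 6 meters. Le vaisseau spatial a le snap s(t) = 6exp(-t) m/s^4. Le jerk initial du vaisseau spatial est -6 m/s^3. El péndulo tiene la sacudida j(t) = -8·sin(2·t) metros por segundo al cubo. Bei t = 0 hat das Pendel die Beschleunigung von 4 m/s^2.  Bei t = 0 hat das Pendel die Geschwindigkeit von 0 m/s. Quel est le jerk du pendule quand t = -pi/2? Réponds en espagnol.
Usando j(t) = -8·sin(2·t) y sustituyendo t = -pi/2, encontramos j = 0.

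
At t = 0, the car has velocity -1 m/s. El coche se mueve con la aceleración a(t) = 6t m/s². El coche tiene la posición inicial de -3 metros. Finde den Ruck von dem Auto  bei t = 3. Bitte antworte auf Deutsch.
Um dies zu lösen, müssen wir 1 Ableitung unserer Gleichung für die Beschleunigung a(t) = 6·t nehmen. Mit d/dt von a(t) finden wir j(t) = 6. Wir haben den Ruck j(t) = 6. Durch Einsetzen von t = 3: j(3) = 6.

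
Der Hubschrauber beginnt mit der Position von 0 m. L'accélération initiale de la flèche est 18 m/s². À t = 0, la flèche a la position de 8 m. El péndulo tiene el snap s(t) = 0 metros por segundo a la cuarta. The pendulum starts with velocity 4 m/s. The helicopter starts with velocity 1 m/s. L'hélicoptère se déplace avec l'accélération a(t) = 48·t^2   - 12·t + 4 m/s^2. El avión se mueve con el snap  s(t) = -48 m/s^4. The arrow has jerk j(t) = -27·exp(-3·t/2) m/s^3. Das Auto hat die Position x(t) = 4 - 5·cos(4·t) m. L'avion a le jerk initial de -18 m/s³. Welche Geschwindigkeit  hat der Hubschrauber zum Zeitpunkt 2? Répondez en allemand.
Um dies zu lösen, müssen wir 1 Integral unserer Gleichung für die Beschleunigung a(t) = 48·t^2 - 12·t + 4 finden. Das Integral von der Beschleunigung, mit v(0) = 1, ergibt die Geschwindigkeit: v(t) = 16·t^3 - 6·t^2 + 4·t + 1. Aus der Gleichung für die Geschwindigkeit v(t) = 16·t^3 - 6·t^2 + 4·t + 1, setzen wir t = 2 ein und erhalten v = 113.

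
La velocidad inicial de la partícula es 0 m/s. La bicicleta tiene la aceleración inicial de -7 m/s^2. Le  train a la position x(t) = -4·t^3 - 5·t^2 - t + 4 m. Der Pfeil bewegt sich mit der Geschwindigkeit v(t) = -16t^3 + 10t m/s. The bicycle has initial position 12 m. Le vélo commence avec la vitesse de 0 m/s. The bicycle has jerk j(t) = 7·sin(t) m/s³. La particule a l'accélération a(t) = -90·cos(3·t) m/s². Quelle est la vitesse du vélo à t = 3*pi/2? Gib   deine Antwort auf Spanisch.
Partiendo de la sacudida j(t) = 7·sin(t), tomamos 2 integrales. Integrando la sacudida y usando la condición inicial a(0) = -7, obtenemos a(t) = -7·cos(t). La integral de la aceleración es la velocidad. Usando v(0) = 0, obtenemos v(t) = -7·sin(t). Tenemos la velocidad v(t) = -7·sin(t). Sustituyendo t = 3*pi/2: v(3*pi/2) = 7.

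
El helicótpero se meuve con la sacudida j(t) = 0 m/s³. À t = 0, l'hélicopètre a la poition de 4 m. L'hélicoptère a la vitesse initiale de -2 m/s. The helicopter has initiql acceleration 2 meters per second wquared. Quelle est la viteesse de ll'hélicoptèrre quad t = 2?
Nous devons intégrer notre équation du jerk j(t) = 0 2 fois. La primitive du jerk, avec a(0) = 2, donne l'accélération: a(t) = 2. L'intégrale de l'accélération est la vitesse. En utilisant v(0) = -2, nous obtenons v(t) = 2·t - 2. En utilisant v(t) = 2·t - 2 et en substituant t = 2, nous trouvons v = 2.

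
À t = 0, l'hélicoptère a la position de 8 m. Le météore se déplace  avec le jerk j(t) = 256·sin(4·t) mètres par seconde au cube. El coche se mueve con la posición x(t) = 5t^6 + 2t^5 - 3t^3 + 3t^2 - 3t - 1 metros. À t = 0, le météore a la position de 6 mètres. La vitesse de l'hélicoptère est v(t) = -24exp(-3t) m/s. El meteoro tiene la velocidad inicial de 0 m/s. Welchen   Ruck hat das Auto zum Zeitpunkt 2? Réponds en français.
Pour résoudre ceci, nous devons prendre 3 dérivées de notre équation de la position x(t) = 5·t^6 + 2·t^5 - 3·t^3 + 3·t^2 - 3·t - 1. La dérivée de la position donne la vitesse: v(t) = 30·t^5 + 10·t^4 - 9·t^2 + 6·t - 3. En prenant d/dt de v(t), nous trouvons a(t) = 150·t^4 + 40·t^3 - 18·t + 6. La dérivée de l'accélération donne le jerk: j(t) = 600·t^3 + 120·t^2 - 18. En utilisant j(t) = 600·t^3 + 120·t^2 - 18 et en substituant t = 2, nous trouvons j = 5262.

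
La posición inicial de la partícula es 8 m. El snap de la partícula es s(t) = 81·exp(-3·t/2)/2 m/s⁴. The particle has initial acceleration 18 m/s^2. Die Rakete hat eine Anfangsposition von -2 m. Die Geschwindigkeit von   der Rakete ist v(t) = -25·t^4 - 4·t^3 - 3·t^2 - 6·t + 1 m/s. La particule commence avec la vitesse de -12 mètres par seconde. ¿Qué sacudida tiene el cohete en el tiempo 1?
Partiendo de la velocidad v(t) = -25·t^4 - 4·t^3 - 3·t^2 - 6·t + 1, tomamos 2 derivadas. Derivando la velocidad, obtenemos la aceleración: a(t) = -100·t^3 - 12·t^2 - 6·t - 6. Tomando d/dt de a(t), encontramos j(t) = -300·t^2 - 24·t - 6. Tenemos la sacudida j(t) = -300·t^2 - 24·t - 6. Sustituyendo t = 1: j(1) = -330.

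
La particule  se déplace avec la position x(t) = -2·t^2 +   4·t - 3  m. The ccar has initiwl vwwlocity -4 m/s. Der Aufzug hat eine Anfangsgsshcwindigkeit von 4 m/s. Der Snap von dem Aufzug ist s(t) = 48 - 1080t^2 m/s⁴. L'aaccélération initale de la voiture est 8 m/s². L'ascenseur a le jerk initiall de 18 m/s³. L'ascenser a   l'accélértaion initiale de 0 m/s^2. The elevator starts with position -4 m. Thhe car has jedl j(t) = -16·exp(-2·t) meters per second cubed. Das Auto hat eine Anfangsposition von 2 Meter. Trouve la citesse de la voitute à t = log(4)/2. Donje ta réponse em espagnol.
Partiendo de la sacudida j(t) = -16·exp(-2·t), tomamos 2 antiderivadas. Integrando la sacudida y usando la condición inicial a(0) = 8, obtenemos a(t) = 8·exp(-2·t). Integrando la aceleración y usando la condición inicial v(0) = -4, obtenemos v(t) = -4·exp(-2·t). De la ecuación de la velocidad v(t) = -4·exp(-2·t), sustituimos t = log(4)/2 para obtener v = -1.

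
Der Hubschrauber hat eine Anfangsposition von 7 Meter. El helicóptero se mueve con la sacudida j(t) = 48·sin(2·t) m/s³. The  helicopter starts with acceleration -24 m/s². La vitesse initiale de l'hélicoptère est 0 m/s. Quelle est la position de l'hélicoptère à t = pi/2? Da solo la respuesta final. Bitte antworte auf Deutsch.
Die Antwort ist -5.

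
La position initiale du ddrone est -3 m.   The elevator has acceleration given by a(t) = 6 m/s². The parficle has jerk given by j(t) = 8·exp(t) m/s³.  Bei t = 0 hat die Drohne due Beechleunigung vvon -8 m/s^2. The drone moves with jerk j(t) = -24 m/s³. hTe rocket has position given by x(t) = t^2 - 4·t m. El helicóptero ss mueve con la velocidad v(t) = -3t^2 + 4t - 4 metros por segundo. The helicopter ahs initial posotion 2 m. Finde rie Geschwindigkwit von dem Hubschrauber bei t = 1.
Mit v(t) = -3·t^2 + 4·t - 4 und Einsetzen von t = 1, finden wir v = -3.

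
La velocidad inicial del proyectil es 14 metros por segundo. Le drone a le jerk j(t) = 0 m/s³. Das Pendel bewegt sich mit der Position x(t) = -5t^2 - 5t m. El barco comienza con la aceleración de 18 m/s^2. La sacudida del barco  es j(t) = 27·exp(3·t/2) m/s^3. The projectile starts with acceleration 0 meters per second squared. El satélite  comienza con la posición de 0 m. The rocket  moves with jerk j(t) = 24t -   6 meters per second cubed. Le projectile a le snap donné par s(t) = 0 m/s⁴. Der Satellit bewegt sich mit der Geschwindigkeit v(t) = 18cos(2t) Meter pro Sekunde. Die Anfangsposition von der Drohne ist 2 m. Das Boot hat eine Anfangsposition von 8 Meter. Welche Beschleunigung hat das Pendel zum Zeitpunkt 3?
Ausgehend von der Position x(t) = -5·t^2 - 5·t, nehmen wir 2 Ableitungen. Die Ableitung von der Position ergibt die Geschwindigkeit: v(t) = -10·t - 5. Mit d/dt von v(t) finden wir a(t) = -10. Aus der Gleichung für die Beschleunigung a(t) = -10, setzen wir t = 3 ein und erhalten a = -10.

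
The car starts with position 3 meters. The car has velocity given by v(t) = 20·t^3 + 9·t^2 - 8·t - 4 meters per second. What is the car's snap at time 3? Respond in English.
Starting from velocity v(t) = 20·t^3 + 9·t^2 - 8·t - 4, we take 3 derivatives. Differentiating velocity, we get acceleration: a(t) = 60·t^2 + 18·t - 8. Differentiating acceleration, we get jerk: j(t) = 120·t + 18. Differentiating jerk, we get snap: s(t) = 120. Using s(t) = 120 and substituting t = 3, we find s = 120.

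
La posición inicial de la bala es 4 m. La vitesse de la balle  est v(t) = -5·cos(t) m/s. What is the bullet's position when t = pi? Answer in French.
Nous devons intégrer notre équation de la vitesse v(t) = -5·cos(t) 1 fois. L'intégrale de la vitesse est la position. En utilisant x(0) = 4, nous obtenons x(t) = 4 - 5·sin(t). En utilisant x(t) = 4 - 5·sin(t) et en substituant t = pi, nous trouvons x = 4.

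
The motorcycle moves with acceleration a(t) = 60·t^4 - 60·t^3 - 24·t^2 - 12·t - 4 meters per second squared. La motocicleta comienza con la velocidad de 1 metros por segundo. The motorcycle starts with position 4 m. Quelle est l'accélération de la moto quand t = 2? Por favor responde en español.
De la ecuación de la aceleración a(t) = 60·t^4 - 60·t^3 - 24·t^2 - 12·t - 4, sustituimos t = 2 para obtener a = 356.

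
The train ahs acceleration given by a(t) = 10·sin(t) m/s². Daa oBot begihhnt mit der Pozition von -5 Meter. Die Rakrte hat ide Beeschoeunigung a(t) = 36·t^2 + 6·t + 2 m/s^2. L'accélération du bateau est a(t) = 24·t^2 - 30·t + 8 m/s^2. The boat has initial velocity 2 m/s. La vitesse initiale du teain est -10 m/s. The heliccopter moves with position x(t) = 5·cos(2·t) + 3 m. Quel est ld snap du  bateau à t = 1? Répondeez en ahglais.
To solve this, we need to take 2 derivatives of our acceleration equation a(t) = 24·t^2 - 30·t + 8. The derivative of acceleration gives jerk: j(t) = 48·t - 30. Taking d/dt of j(t), we find s(t) = 48. We have snap s(t) = 48. Substituting t = 1: s(1) = 48.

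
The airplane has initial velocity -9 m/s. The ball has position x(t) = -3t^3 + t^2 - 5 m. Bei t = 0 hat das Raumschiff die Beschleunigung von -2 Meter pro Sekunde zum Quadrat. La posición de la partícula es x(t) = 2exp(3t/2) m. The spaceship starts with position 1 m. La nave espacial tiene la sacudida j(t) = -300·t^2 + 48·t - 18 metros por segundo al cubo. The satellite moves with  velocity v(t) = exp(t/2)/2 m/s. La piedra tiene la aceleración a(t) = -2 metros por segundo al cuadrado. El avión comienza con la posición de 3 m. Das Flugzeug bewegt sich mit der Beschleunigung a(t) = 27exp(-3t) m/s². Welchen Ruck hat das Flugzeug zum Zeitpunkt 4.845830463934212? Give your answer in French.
Pour résoudre ceci, nous devons prendre 1 dérivée de notre équation de l'accélération a(t) = 27·exp(-3·t). En prenant d/dt de a(t), nous trouvons j(t) = -81·exp(-3·t). En utilisant j(t) = -81·exp(-3·t) et en substituant t = 4.845830463934212, nous trouvons j = -0.0000393489118289919.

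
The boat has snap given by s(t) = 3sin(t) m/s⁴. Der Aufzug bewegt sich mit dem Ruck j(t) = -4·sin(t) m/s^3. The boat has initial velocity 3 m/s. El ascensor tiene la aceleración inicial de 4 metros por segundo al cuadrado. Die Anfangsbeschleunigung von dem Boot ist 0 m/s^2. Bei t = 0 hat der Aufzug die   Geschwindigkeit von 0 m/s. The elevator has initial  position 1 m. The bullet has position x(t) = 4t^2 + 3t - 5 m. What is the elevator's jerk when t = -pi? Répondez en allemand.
Aus der Gleichung für den Ruck j(t) = -4·sin(t), setzen wir t = -pi ein und erhalten j = 0.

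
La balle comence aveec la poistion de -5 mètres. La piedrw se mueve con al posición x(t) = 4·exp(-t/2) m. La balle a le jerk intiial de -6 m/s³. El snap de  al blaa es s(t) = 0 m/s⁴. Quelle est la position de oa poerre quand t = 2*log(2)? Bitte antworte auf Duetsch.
Wir haben die Position x(t) = 4·exp(-t/2). Durch Einsetzen von t = 2*log(2): x(2*log(2)) = 2.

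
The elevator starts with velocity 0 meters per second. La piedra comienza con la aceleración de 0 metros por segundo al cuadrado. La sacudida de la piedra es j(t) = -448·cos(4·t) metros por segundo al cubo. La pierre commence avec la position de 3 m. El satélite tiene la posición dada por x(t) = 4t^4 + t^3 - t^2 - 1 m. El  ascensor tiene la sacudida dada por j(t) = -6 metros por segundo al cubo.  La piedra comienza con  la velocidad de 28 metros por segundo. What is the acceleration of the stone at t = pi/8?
Starting from jerk j(t) = -448·cos(4·t), we take 1 antiderivative. Taking ∫j(t)dt and applying a(0) = 0, we find a(t) = -112·sin(4·t). From the given acceleration equation a(t) = -112·sin(4·t), we substitute t = pi/8 to get a = -112.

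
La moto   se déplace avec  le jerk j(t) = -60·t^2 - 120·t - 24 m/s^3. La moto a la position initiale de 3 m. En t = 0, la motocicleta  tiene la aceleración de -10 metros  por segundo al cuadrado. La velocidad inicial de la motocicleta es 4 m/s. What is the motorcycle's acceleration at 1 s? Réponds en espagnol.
Necesitamos integrar nuestra ecuación de la sacudida j(t) = -60·t^2 - 120·t - 24 1 vez. Integrando la sacudida y usando la condición inicial a(0) = -10, obtenemos a(t) = -20·t^3 - 60·t^2 - 24·t - 10. Tenemos la aceleración a(t) = -20·t^3 - 60·t^2 - 24·t - 10. Sustituyendo t = 1: a(1) = -114.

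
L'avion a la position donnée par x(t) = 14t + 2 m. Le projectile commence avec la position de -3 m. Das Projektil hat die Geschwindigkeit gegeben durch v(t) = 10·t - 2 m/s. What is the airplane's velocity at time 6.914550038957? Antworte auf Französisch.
Nous devons dériver notre équation de la position x(t) = 14·t + 2 1 fois. En dérivant la position, nous obtenons la vitesse: v(t) = 14. En utilisant v(t) = 14 et en substituant t = 6.914550038957, nous trouvons v = 14.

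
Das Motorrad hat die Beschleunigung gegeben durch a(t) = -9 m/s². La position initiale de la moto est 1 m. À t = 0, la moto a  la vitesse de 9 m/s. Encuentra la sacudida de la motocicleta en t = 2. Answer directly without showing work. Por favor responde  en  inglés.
At t = 2, j = 0.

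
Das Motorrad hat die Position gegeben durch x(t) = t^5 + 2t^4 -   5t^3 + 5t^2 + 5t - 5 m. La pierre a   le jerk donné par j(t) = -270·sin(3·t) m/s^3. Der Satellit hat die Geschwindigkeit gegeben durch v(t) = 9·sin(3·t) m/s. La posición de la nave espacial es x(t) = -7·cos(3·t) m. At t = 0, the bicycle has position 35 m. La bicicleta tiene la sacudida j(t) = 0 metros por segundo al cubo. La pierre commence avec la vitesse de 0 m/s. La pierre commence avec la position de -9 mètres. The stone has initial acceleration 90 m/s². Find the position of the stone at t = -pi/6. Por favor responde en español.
Partiendo de la sacudida j(t) = -270·sin(3·t), tomamos 3 antiderivadas. Tomando ∫j(t)dt y aplicando a(0) = 90, encontramos a(t) = 90·cos(3·t). La antiderivada de la aceleración, con v(0) = 0, da la velocidad: v(t) = 30·sin(3·t). Integrando la velocidad y usando la condición inicial x(0) = -9, obtenemos x(t) = 1 - 10·cos(3·t). De la ecuación de la posición x(t) = 1 - 10·cos(3·t), sustituimos t = -pi/6 para obtener x = 1.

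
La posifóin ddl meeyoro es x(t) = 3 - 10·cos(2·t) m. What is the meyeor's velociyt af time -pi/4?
To solve this, we need to take 1 derivative of our position equation x(t) = 3 - 10·cos(2·t). Taking d/dt of x(t), we find v(t) = 20·sin(2·t). We have velocity v(t) = 20·sin(2·t). Substituting t = -pi/4: v(-pi/4) = -20.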